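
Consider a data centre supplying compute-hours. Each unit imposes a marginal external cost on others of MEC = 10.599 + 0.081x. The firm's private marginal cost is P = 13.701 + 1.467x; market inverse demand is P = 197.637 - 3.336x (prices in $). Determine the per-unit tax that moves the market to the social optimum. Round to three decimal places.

Social marginal cost = private MC + MEC = 24.300 + 1.548x.
Set SMC = demand: 24.300 + 1.548x = 197.637 - 3.336x → x* = 35.4908.
The Pigouvian tax equals MEC at x*: 10.599 + 0.081×35.4908 = 13.4738.

tax = $13.474 per unit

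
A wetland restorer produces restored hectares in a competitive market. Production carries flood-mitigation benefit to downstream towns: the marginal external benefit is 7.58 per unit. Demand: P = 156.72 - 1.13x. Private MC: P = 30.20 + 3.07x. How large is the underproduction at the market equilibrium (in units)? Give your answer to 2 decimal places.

Market equilibrium (private): 30.20 + 3.07x = 156.72 - 1.13x → x_m = 30.1238.
Social marginal cost = private MC − MEB = 22.62 + 3.07x.
Set SMC = demand: 22.62 + 3.07x = 156.72 - 1.13x → x* = 31.9286.
Gap = |30.1238 − 31.9286| = 1.8048.

1.80 units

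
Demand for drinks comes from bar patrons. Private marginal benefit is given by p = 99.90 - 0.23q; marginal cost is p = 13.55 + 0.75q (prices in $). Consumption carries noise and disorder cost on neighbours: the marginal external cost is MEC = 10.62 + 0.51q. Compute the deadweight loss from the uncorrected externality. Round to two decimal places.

DWL = $1035.77

Market equilibrium (private): 13.55 + 0.75q = 99.90 - 0.23q → q_m = 88.1122.
Social marginal benefit = demand − MEC = 89.28 - 0.74q.
Set SMB = MC: 89.28 - 0.74q = 13.55 + 0.75q → q* = 50.8255.
The welfare-loss triangle has base |q_m − q*| and height MEC(q_m) (the vertical gap between SMB and MC is zero at q* and MEC at q_m).
DWL = ½ × 37.2867 × 55.5572 = 1035.7723.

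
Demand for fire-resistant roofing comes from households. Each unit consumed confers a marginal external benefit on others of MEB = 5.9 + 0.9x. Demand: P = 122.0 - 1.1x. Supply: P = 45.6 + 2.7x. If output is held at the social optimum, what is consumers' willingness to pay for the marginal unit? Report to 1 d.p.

Social marginal benefit = demand + MEB = 127.9 - 0.2x.
Set SMB = MC: 127.9 - 0.2x = 45.6 + 2.7x → x* = 28.3793.
Consumer price on the demand curve at x*: 122.0 − 1.1×28.3793 = 90.7828.

P = 90.8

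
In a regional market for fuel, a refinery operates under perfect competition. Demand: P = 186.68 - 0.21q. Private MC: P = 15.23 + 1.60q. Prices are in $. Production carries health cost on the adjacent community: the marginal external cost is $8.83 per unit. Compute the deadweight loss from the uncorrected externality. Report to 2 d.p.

DWL = $21.54

Market equilibrium (private): 15.23 + 1.60q = 186.68 - 0.21q → q_m = 94.7238.
Social marginal cost = private MC + MEC = 24.06 + 1.60q.
Set SMC = demand: 24.06 + 1.60q = 186.68 - 0.21q → q* = 89.8453.
The loss is the area between SMC and demand from q* to q_m; with linear curves that's a triangle of height MEC(q_m).
DWL = ½ × 4.8785 × 8.8300 = 21.5386.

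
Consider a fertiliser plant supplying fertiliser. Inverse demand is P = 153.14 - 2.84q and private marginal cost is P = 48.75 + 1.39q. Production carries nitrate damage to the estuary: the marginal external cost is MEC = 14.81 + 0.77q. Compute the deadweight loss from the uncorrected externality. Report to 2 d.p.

DWL = 114.33

Market equilibrium (private): 48.75 + 1.39q = 153.14 - 2.84q → q_m = 24.6785.
Social marginal cost = private MC + MEC = 63.56 + 2.16q.
Set SMC = demand: 63.56 + 2.16q = 153.14 - 2.84q → q* = 17.9160.
Between q* and q_m the wedge SMC − demand runs linearly from 0 to MEC(q_m), so the loss is a triangle.
DWL = ½ × 6.7625 × 33.8124 = 114.3282.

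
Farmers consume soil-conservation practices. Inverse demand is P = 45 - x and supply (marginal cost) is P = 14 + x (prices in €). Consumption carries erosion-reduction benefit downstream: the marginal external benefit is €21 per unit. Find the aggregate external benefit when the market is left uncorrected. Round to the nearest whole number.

Market equilibrium (private): 14 + x = 45 - x → x_m = 15.5000.
Total external benefit = MEB × x_m = 21 × 15.5000 = 325.5000.

€326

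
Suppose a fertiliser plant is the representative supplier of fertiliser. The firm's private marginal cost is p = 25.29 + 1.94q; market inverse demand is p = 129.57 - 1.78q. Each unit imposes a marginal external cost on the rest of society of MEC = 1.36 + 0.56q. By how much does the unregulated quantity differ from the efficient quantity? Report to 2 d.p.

Market equilibrium (private): 25.29 + 1.94q = 129.57 - 1.78q → q_m = 28.0323.
Social marginal cost = private MC + MEC = 26.65 + 2.50q.
Set SMC = demand: 26.65 + 2.50q = 129.57 - 1.78q → q* = 24.0467.
Gap = |28.0323 − 24.0467| = 3.9856.

3.99 units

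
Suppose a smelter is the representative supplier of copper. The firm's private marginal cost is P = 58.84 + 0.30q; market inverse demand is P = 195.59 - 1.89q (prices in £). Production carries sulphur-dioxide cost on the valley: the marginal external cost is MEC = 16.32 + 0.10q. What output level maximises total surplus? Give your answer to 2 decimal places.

q* = 52.59

Social marginal cost = private MC + MEC = 75.16 + 0.40q.
Set SMC = demand: 75.16 + 0.40q = 195.59 - 1.89q → q* = 52.5895.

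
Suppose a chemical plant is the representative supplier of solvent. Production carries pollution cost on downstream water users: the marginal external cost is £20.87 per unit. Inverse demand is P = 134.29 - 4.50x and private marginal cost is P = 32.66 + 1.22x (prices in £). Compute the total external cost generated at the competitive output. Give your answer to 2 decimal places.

£370.81

Market equilibrium (private): 32.66 + 1.22x = 134.29 - 4.50x → x_m = 17.7675.
Total external cost = MEC × x_m = 20.87 × 17.7675 = 370.8077.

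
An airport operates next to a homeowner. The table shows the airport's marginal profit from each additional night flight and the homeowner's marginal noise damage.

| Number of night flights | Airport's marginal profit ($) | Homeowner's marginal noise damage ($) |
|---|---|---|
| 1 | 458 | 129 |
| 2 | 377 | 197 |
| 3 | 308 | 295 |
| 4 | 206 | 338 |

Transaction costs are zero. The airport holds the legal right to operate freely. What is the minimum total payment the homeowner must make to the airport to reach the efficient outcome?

$206

Left alone the airport would choose level 4 (marginal profit stays positive).
Efficient level: k* = 3 (marginal profit ≥ marginal noise damage through 3).
The homeowner must at least cover the airport's forgone profit from cutting 4→3: 206 = 206.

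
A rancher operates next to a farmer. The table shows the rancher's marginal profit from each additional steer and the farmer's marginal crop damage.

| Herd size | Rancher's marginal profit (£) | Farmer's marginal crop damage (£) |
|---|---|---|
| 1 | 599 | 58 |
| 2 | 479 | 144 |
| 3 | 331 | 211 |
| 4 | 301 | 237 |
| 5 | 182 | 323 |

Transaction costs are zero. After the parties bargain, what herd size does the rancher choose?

4

Bargaining reaches the level where marginal profit last exceeds marginal crop damage.
That holds through level 4 (301 ≥ 237) but not at 5 (182 < 323).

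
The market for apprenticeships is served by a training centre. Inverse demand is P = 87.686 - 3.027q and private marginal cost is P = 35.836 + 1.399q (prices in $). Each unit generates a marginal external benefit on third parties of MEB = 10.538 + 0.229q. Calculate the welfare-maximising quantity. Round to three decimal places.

q* = 14.865

Social marginal cost = private MC − MEB = 25.298 + 1.170q.
Set SMC = demand: 25.298 + 1.170q = 87.686 - 3.027q → q* = 14.8649.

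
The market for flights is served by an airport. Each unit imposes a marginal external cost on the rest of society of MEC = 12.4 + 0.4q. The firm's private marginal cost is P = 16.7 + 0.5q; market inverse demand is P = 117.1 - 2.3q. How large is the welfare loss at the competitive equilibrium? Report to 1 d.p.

DWL = 111.7

Market equilibrium (private): 16.7 + 0.5q = 117.1 - 2.3q → q_m = 35.8571.
Social marginal cost = private MC + MEC = 29.1 + 0.9q.
Set SMC = demand: 29.1 + 0.9q = 117.1 - 2.3q → q* = 27.5000.
Height of the DWL triangle at q_m is SMC(q_m) − demand(q_m) = MEC(q_m) = 26.7429.
DWL = ½ × 8.3571 × 26.7429 = 111.7465.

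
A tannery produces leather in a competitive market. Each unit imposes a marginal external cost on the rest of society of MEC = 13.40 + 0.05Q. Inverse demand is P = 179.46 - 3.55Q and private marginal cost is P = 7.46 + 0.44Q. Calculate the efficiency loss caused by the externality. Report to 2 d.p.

Market equilibrium (private): 7.46 + 0.44Q = 179.46 - 3.55Q → Q_m = 43.1078.
Social marginal cost = private MC + MEC = 20.86 + 0.49Q.
Set SMC = demand: 20.86 + 0.49Q = 179.46 - 3.55Q → Q* = 39.2574.
The loss is the area between SMC and demand from Q* to Q_m; with linear curves that's a triangle of height MEC(Q_m).
DWL = ½ × 3.8504 × 15.5554 = 29.9473.

DWL = 29.95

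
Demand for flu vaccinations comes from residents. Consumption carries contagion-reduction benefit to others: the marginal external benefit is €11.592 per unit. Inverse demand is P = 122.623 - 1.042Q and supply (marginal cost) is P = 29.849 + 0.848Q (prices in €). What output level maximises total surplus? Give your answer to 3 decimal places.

Q* = 55.220

Social marginal benefit = demand + MEB = 134.215 - 1.042Q.
Set SMB = MC: 134.215 - 1.042Q = 29.849 + 0.848Q → Q* = 55.2201.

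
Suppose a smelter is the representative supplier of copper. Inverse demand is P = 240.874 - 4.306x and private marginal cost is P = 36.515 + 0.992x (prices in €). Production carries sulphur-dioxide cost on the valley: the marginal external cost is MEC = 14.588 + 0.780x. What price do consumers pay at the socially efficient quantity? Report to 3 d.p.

Social marginal cost = private MC + MEC = 51.103 + 1.772x.
Set SMC = demand: 51.103 + 1.772x = 240.874 - 4.306x → x* = 31.2226.
Consumer price on the demand curve at x*: 240.874 − 4.306×31.2226 = 106.4295.

P = €106.429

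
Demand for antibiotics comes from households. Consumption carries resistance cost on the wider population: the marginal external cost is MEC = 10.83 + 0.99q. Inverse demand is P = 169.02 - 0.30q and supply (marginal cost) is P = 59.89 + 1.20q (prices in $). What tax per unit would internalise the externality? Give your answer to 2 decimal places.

Social marginal benefit = demand − MEC = 158.19 - 1.29q.
Set SMB = MC: 158.19 - 1.29q = 59.89 + 1.20q → q* = 39.4779.
The Pigouvian tax equals MEC at q*: 10.83 + 0.99×39.4779 = 49.9131.

tax = $49.91 per unit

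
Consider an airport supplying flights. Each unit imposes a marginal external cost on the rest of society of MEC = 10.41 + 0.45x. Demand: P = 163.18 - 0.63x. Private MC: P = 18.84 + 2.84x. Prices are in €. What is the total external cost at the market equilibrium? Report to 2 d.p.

Market equilibrium (private): 18.84 + 2.84x = 163.18 - 0.63x → x_m = 41.5965.
Total external cost = ∫₀^{x_m} (10.41 + 0.45x) dx = 10.41×41.5965 + ½×0.45×41.5965² = 822.3300.

€822.33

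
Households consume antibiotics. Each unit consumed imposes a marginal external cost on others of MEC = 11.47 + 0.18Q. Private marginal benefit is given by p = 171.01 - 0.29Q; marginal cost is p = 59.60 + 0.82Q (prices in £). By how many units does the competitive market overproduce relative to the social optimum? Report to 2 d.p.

Market equilibrium (private): 59.60 + 0.82Q = 171.01 - 0.29Q → Q_m = 100.3694.
Social marginal benefit = demand − MEC = 159.54 - 0.47Q.
Set SMB = MC: 159.54 - 0.47Q = 59.60 + 0.82Q → Q* = 77.4729.
Gap = |100.3694 − 77.4729| = 22.8965.

22.90 units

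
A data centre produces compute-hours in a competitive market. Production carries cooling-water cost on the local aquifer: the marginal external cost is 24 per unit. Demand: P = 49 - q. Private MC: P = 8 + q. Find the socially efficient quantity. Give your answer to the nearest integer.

q* = 9

Social marginal cost = private MC + MEC = 32 + q.
Set SMC = demand: 32 + q = 49 - q → q* = 8.5000.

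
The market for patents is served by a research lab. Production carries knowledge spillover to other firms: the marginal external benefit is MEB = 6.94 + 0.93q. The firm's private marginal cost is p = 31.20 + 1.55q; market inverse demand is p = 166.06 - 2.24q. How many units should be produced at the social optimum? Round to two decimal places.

Social marginal cost = private MC − MEB = 24.26 + 0.62q.
Set SMC = demand: 24.26 + 0.62q = 166.06 - 2.24q → q* = 49.5804.

q* = 49.58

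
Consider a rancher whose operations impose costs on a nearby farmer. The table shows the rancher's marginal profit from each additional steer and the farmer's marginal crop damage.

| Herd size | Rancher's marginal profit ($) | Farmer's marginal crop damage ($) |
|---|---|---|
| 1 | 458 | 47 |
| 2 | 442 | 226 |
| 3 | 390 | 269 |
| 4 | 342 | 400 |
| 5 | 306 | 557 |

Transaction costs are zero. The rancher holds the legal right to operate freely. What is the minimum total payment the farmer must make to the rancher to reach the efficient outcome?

Left alone the rancher would choose level 5 (marginal profit stays positive).
Efficient level: k* = 3 (marginal profit ≥ marginal crop damage through 3).
The farmer must at least cover the rancher's forgone profit from cutting 5→3: 342 + 306 = 648.

$648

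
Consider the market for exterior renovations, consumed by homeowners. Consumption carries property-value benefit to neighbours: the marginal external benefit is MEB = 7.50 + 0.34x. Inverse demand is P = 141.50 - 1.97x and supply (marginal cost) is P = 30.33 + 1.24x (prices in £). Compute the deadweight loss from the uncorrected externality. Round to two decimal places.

Market equilibrium (private): 30.33 + 1.24x = 141.50 - 1.97x → x_m = 34.6324.
Social marginal benefit = demand + MEB = 149.00 - 1.63x.
Set SMB = MC: 149.00 - 1.63x = 30.33 + 1.24x → x* = 41.3484.
The welfare-loss triangle has base |x_m − x*| and height MEB(x_m) (the vertical gap between SMB and MC is zero at x* and MEB at x_m).
DWL = ½ × 6.7160 × 19.2750 = 64.7255.

DWL = £64.73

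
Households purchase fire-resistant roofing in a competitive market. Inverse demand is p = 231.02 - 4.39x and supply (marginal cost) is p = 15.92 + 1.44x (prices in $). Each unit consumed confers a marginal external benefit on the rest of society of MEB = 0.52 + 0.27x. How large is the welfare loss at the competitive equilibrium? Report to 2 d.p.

Market equilibrium (private): 15.92 + 1.44x = 231.02 - 4.39x → x_m = 36.8954.
Social marginal benefit = demand + MEB = 231.54 - 4.12x.
Set SMB = MC: 231.54 - 4.12x = 15.92 + 1.44x → x* = 38.7806.
Between x* and x_m the wedge SMB − MC runs linearly from 0 to MEB(x_m), so the loss is a triangle.
DWL = ½ × 1.8852 × 10.4817 = 9.8801.

DWL = $9.88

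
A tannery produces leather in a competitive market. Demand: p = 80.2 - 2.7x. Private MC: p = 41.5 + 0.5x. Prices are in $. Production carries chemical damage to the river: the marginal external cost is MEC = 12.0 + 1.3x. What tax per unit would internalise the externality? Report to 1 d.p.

tax = $19.7 per unit

Social marginal cost = private MC + MEC = 53.5 + 1.8x.
Set SMC = demand: 53.5 + 1.8x = 80.2 - 2.7x → x* = 5.9333.
The Pigouvian tax equals MEC at x*: 12.0 + 1.3×5.9333 = 19.7133.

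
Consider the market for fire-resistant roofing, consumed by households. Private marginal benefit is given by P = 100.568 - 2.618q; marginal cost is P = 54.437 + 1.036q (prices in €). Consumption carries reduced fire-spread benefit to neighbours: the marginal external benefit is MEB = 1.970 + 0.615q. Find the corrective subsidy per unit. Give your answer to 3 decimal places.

subsidy = €11.704 per unit

Social marginal benefit = demand + MEB = 102.538 - 2.003q.
Set SMB = MC: 102.538 - 2.003q = 54.437 + 1.036q → q* = 15.8279.
The Pigouvian subsidy equals MEB at q*: 1.970 + 0.615×15.8279 = 11.7042.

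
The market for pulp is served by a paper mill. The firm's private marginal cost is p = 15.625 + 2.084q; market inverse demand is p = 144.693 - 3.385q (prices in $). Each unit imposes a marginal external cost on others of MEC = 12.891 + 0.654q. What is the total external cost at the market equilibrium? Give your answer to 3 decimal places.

Market equilibrium (private): 15.625 + 2.084q = 144.693 - 3.385q → q_m = 23.5999.
Total external cost = ∫₀^{q_m} (12.891 + 0.654q) dq = 12.891×23.5999 + ½×0.654×23.5999² = 486.3507.

$486.351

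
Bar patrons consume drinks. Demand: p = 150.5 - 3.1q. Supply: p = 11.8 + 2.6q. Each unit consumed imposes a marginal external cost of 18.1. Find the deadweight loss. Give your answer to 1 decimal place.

Market equilibrium (private): 11.8 + 2.6q = 150.5 - 3.1q → q_m = 24.3333.
Social marginal benefit = demand − MEC = 132.4 - 3.1q.
Set SMB = MC: 132.4 - 3.1q = 11.8 + 2.6q → q* = 21.1579.
Height of the DWL triangle at q_m is MC(q_m) − SMB(q_m) = MEC(q_m) = 18.1000.
DWL = ½ × 3.1754 × 18.1000 = 28.7374.

DWL = 28.7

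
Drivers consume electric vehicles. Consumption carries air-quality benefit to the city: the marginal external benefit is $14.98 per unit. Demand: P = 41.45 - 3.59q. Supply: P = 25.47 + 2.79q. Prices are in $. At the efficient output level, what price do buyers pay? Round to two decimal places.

P = $24.03

Social marginal benefit = demand + MEB = 56.43 - 3.59q.
Set SMB = MC: 56.43 - 3.59q = 25.47 + 2.79q → q* = 4.8527.
Consumer price on the demand curve at q*: 41.45 − 3.59×4.8527 = 24.0288.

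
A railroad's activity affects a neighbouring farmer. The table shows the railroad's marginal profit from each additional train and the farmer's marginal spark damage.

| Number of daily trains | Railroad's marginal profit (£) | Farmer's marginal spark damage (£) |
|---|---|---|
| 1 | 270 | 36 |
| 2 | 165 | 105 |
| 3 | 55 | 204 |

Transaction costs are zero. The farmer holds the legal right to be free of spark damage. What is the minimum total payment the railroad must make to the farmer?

Efficient level: marginal profit ≥ marginal spark damage through level 2, so k* = 2.
With the farmer holding the right, the railroad must at least compensate total damage at k*: 36 + 105 = 141.

£141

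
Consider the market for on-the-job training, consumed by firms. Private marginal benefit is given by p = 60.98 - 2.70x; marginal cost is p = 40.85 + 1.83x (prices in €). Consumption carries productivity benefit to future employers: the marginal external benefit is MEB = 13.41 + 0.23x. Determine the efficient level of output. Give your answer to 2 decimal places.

Social marginal benefit = demand + MEB = 74.39 - 2.47x.
Set SMB = MC: 74.39 - 2.47x = 40.85 + 1.83x → x* = 7.8000.

x* = 7.80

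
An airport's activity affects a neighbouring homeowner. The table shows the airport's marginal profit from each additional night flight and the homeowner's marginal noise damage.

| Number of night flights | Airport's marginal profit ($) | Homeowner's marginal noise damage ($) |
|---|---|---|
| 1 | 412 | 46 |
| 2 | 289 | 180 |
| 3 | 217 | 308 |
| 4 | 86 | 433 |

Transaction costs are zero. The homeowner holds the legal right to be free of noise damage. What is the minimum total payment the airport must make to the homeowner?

Efficient level: marginal profit ≥ marginal noise damage through level 2, so k* = 2.
With the homeowner holding the right, the airport must at least compensate total damage at k*: 46 + 180 = 226.

$226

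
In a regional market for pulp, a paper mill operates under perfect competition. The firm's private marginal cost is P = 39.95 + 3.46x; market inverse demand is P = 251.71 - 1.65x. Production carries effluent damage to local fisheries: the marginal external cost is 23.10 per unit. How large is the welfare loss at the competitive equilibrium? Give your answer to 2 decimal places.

DWL = 52.21

Market equilibrium (private): 39.95 + 3.46x = 251.71 - 1.65x → x_m = 41.4403.
Social marginal cost = private MC + MEC = 63.05 + 3.46x.
Set SMC = demand: 63.05 + 3.46x = 251.71 - 1.65x → x* = 36.9198.
The welfare-loss triangle has base |x_m − x*| and height MEC(x_m) (the vertical gap between SMC and demand is zero at x* and MEC at x_m).
DWL = ½ × 4.5205 × 23.1000 = 52.2118.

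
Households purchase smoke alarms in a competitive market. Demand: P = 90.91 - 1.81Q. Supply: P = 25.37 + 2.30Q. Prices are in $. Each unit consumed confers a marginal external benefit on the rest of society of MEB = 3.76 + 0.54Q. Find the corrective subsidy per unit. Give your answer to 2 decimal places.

subsidy = $14.24 per unit

Social marginal benefit = demand + MEB = 94.67 - 1.27Q.
Set SMB = MC: 94.67 - 1.27Q = 25.37 + 2.30Q → Q* = 19.4118.
The Pigouvian subsidy equals MEB at Q*: 3.76 + 0.54×19.4118 = 14.2424.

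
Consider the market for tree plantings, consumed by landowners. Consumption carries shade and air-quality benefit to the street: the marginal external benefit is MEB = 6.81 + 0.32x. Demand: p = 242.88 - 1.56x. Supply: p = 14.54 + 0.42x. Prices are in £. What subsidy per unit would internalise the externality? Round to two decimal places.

Social marginal benefit = demand + MEB = 249.69 - 1.24x.
Set SMB = MC: 249.69 - 1.24x = 14.54 + 0.42x → x* = 141.6566.
The Pigouvian subsidy equals MEB at x*: 6.81 + 0.32×141.6566 = 52.1401.

subsidy = £52.14 per unit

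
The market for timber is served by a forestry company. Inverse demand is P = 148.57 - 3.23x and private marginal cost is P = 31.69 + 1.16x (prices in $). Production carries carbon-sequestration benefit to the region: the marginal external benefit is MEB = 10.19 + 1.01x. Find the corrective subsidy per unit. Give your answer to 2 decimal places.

subsidy = $48.16 per unit

Social marginal cost = private MC − MEB = 21.50 + 0.15x.
Set SMC = demand: 21.50 + 0.15x = 148.57 - 3.23x → x* = 37.5947.
The Pigouvian subsidy equals MEB at x*: 10.19 + 1.01×37.5947 = 48.1606.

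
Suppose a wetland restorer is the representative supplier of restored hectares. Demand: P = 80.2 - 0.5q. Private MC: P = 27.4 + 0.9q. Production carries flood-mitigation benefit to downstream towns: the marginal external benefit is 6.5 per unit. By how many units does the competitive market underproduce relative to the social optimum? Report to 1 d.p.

4.6 units

Market equilibrium (private): 27.4 + 0.9q = 80.2 - 0.5q → q_m = 37.7143.
Social marginal cost = private MC − MEB = 20.9 + 0.9q.
Set SMC = demand: 20.9 + 0.9q = 80.2 - 0.5q → q* = 42.3571.
Gap = |37.7143 − 42.3571| = 4.6428.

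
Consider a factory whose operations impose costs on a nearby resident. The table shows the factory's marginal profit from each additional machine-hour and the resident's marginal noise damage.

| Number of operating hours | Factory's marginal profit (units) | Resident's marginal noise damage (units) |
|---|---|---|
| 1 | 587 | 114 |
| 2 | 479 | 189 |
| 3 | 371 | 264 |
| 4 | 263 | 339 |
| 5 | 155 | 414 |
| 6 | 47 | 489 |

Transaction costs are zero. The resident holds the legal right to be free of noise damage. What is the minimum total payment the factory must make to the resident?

567

Efficient level: marginal profit ≥ marginal noise damage through level 3, so k* = 3.
With the resident holding the right, the factory must at least compensate total damage at k*: 114 + 189 + 264 = 567.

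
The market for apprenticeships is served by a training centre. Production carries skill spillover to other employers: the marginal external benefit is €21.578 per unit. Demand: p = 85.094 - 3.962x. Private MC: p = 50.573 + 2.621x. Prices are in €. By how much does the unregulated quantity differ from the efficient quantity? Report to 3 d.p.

3.278 units

Market equilibrium (private): 50.573 + 2.621x = 85.094 - 3.962x → x_m = 5.2440.
Social marginal cost = private MC − MEB = 28.995 + 2.621x.
Set SMC = demand: 28.995 + 2.621x = 85.094 - 3.962x → x* = 8.5218.
Gap = |5.2440 − 8.5218| = 3.2778.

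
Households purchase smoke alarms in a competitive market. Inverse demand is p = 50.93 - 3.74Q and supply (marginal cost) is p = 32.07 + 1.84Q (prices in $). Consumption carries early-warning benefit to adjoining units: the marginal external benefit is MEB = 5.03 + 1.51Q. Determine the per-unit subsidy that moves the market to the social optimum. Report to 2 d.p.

Social marginal benefit = demand + MEB = 55.96 - 2.23Q.
Set SMB = MC: 55.96 - 2.23Q = 32.07 + 1.84Q → Q* = 5.8698.
The Pigouvian subsidy equals MEB at Q*: 5.03 + 1.51×5.8698 = 13.8934.

subsidy = $13.89 per unit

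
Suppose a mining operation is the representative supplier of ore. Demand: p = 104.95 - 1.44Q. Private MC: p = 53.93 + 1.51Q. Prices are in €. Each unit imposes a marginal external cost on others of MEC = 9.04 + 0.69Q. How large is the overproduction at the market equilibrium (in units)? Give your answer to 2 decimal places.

Market equilibrium (private): 53.93 + 1.51Q = 104.95 - 1.44Q → Q_m = 17.2949.
Social marginal cost = private MC + MEC = 62.97 + 2.20Q.
Set SMC = demand: 62.97 + 2.20Q = 104.95 - 1.44Q → Q* = 11.5330.
Gap = |17.2949 − 11.5330| = 5.7619.

5.76 units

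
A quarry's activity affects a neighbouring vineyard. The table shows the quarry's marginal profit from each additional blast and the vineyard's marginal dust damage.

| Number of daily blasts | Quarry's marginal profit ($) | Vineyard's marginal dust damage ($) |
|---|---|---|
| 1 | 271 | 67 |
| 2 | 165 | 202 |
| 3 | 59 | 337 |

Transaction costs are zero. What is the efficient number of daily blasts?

1

Bargaining reaches the level where marginal profit last exceeds marginal dust damage.
That holds through level 1 (271 ≥ 67) but not at 2 (165 < 202).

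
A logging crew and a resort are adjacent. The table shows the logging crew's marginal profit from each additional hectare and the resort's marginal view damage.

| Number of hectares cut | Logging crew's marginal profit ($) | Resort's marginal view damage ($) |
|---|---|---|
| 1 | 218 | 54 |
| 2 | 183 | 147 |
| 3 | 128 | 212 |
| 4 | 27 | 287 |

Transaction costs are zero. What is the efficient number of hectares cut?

2

Bargaining reaches the level where marginal profit last exceeds marginal view damage.
That holds through level 2 (183 ≥ 147) but not at 3 (128 < 212).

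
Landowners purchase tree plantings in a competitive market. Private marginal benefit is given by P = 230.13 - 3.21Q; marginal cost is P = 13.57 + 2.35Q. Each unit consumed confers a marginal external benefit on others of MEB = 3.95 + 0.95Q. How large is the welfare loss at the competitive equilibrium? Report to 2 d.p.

Market equilibrium (private): 13.57 + 2.35Q = 230.13 - 3.21Q → Q_m = 38.9496.
Social marginal benefit = demand + MEB = 234.08 - 2.26Q.
Set SMB = MC: 234.08 - 2.26Q = 13.57 + 2.35Q → Q* = 47.8330.
Height of the DWL triangle at Q_m is SMB(Q_m) − MC(Q_m) = MEB(Q_m) = 40.9522.
DWL = ½ × 8.8834 × 40.9522 = 181.8974.

DWL = 181.90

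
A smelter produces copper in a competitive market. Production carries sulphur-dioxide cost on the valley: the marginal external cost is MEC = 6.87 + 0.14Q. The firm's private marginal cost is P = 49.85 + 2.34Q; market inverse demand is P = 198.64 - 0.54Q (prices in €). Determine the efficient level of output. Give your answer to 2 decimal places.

Social marginal cost = private MC + MEC = 56.72 + 2.48Q.
Set SMC = demand: 56.72 + 2.48Q = 198.64 - 0.54Q → Q* = 46.9934.

Q* = 46.99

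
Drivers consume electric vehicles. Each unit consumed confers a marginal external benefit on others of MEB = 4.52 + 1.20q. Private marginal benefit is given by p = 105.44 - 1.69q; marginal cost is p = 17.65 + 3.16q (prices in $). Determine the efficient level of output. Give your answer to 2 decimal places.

q* = 25.29

Social marginal benefit = demand + MEB = 109.96 - 0.49q.
Set SMB = MC: 109.96 - 0.49q = 17.65 + 3.16q → q* = 25.2904.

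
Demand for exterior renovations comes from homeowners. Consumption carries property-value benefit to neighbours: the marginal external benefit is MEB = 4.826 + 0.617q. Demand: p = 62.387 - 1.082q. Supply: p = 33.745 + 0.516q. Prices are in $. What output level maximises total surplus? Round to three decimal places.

q* = 34.116

Social marginal benefit = demand + MEB = 67.213 - 0.465q.
Set SMB = MC: 67.213 - 0.465q = 33.745 + 0.516q → q* = 34.1162.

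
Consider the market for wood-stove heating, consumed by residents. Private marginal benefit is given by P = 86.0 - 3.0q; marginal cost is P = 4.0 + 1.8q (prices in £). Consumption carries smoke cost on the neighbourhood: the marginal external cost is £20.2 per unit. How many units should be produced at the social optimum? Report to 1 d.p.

Social marginal benefit = demand − MEC = 65.8 - 3.0q.
Set SMB = MC: 65.8 - 3.0q = 4.0 + 1.8q → q* = 12.8750.

q* = 12.9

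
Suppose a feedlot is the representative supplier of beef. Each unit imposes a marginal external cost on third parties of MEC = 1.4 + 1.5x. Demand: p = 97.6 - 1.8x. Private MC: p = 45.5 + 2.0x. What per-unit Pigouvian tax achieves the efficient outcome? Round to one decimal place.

tax = 15.7 per unit

Social marginal cost = private MC + MEC = 46.9 + 3.5x.
Set SMC = demand: 46.9 + 3.5x = 97.6 - 1.8x → x* = 9.5660.
The Pigouvian tax equals MEC at x*: 1.4 + 1.5×9.5660 = 15.7490.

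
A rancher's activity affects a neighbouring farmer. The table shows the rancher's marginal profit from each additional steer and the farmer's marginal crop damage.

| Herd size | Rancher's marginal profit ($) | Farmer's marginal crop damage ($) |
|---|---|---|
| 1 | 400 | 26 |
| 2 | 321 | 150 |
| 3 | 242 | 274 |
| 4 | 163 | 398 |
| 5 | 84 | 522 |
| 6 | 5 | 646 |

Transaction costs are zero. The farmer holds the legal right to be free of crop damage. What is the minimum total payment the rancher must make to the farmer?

Efficient level: marginal profit ≥ marginal crop damage through level 2, so k* = 2.
With the farmer holding the right, the rancher must at least compensate total damage at k*: 26 + 150 = 176.

$176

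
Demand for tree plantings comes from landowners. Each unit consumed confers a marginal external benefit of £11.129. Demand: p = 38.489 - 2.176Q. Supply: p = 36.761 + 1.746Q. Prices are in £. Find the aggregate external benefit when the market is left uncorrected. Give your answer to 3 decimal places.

Market equilibrium (private): 36.761 + 1.746Q = 38.489 - 2.176Q → Q_m = 0.4406.
Total external benefit = MEB × Q_m = 11.129 × 0.4406 = 4.9034.

£4.903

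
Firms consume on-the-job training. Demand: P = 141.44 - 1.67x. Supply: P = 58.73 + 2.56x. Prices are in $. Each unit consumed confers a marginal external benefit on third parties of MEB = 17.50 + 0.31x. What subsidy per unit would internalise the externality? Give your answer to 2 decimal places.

subsidy = $25.42 per unit

Social marginal benefit = demand + MEB = 158.94 - 1.36x.
Set SMB = MC: 158.94 - 1.36x = 58.73 + 2.56x → x* = 25.5638.
The Pigouvian subsidy equals MEB at x*: 17.50 + 0.31×25.5638 = 25.4248.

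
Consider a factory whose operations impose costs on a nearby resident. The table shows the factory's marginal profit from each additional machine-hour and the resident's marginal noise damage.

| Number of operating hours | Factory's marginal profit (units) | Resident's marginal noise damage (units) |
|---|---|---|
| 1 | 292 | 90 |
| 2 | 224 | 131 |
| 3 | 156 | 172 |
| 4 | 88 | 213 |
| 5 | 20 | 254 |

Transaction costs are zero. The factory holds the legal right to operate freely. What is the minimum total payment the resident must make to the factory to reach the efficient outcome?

Left alone the factory would choose level 5 (marginal profit stays positive).
Efficient level: k* = 2 (marginal profit ≥ marginal noise damage through 2).
The resident must at least cover the factory's forgone profit from cutting 5→2: 156 + 88 + 20 = 264.

264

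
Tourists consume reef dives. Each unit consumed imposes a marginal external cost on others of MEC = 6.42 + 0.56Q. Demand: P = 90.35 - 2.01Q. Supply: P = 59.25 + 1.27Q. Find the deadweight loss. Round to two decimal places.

DWL = 17.91

Market equilibrium (private): 59.25 + 1.27Q = 90.35 - 2.01Q → Q_m = 9.4817.
Social marginal benefit = demand − MEC = 83.93 - 2.57Q.
Set SMB = MC: 83.93 - 2.57Q = 59.25 + 1.27Q → Q* = 6.4271.
Height of the DWL triangle at Q_m is MC(Q_m) − SMB(Q_m) = MEC(Q_m) = 11.7298.
DWL = ½ × 3.0546 × 11.7298 = 17.9149.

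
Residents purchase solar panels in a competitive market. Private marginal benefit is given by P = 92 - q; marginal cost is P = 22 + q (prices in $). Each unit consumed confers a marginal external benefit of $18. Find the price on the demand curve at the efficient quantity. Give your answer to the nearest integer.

P = $48

Social marginal benefit = demand + MEB = 110 - q.
Set SMB = MC: 110 - q = 22 + q → q* = 44.0000.
Consumer price on the demand curve at q*: 92 − 1×44.0000 = 48.0000.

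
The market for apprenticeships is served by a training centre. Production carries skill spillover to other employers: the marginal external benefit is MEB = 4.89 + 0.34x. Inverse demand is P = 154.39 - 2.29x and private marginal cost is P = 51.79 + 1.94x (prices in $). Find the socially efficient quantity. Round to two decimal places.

x* = 27.63

Social marginal cost = private MC − MEB = 46.90 + 1.60x.
Set SMC = demand: 46.90 + 1.60x = 154.39 - 2.29x → x* = 27.6324.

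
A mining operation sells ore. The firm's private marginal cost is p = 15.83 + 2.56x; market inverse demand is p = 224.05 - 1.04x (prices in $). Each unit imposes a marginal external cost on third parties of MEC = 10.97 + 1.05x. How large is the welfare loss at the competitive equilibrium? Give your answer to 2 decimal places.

Market equilibrium (private): 15.83 + 2.56x = 224.05 - 1.04x → x_m = 57.8389.
Social marginal cost = private MC + MEC = 26.80 + 3.61x.
Set SMC = demand: 26.80 + 3.61x = 224.05 - 1.04x → x* = 42.4194.
The loss is the area between SMC and demand from x* to x_m; with linear curves that's a triangle of height MEC(x_m).
DWL = ½ × 15.4195 × 71.7008 = 552.7952.

DWL = $552.80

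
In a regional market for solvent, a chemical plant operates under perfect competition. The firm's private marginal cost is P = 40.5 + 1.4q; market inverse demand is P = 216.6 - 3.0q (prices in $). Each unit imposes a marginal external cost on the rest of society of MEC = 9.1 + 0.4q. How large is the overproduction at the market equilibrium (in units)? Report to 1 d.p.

5.2 units

Market equilibrium (private): 40.5 + 1.4q = 216.6 - 3.0q → q_m = 40.0227.
Social marginal cost = private MC + MEC = 49.6 + 1.8q.
Set SMC = demand: 49.6 + 1.8q = 216.6 - 3.0q → q* = 34.7917.
Gap = |40.0227 − 34.7917| = 5.2310.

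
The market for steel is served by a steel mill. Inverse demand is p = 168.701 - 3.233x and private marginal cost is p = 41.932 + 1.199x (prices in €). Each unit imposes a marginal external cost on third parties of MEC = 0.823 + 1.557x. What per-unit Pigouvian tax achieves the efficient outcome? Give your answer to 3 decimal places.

tax = €33.566 per unit

Social marginal cost = private MC + MEC = 42.755 + 2.756x.
Set SMC = demand: 42.755 + 2.756x = 168.701 - 3.233x → x* = 21.0296.
The Pigouvian tax equals MEC at x*: 0.823 + 1.557×21.0296 = 33.5661.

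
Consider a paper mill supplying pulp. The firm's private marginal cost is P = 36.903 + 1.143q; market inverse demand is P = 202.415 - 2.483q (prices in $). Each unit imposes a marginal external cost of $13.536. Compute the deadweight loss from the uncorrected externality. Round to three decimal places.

Market equilibrium (private): 36.903 + 1.143q = 202.415 - 2.483q → q_m = 45.6459.
Social marginal cost = private MC + MEC = 50.439 + 1.143q.
Set SMC = demand: 50.439 + 1.143q = 202.415 - 2.483q → q* = 41.9129.
Between q* and q_m the wedge SMC − demand runs linearly from 0 to MEC(q_m), so the loss is a triangle.
DWL = ½ × 3.7330 × 13.5360 = 25.2649.

DWL = $25.265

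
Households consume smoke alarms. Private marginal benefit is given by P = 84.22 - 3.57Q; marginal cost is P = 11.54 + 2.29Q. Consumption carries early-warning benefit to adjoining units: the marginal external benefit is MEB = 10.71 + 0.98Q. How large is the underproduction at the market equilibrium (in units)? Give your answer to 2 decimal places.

Market equilibrium (private): 11.54 + 2.29Q = 84.22 - 3.57Q → Q_m = 12.4027.
Social marginal benefit = demand + MEB = 94.93 - 2.59Q.
Set SMB = MC: 94.93 - 2.59Q = 11.54 + 2.29Q → Q* = 17.0881.
Gap = |12.4027 − 17.0881| = 4.6854.

4.69 units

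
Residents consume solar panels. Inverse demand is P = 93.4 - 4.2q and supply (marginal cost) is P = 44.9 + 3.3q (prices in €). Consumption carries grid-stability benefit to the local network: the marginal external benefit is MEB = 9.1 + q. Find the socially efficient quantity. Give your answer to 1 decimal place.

Social marginal benefit = demand + MEB = 102.5 - 3.2q.
Set SMB = MC: 102.5 - 3.2q = 44.9 + 3.3q → q* = 8.8615.

q* = 8.9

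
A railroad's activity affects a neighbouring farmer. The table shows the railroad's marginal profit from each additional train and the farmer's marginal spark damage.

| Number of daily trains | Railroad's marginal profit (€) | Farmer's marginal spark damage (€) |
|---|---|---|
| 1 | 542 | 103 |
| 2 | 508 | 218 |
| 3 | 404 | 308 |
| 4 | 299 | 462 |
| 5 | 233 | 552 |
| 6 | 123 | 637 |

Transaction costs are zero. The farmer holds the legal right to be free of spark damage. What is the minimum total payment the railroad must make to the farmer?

Efficient level: marginal profit ≥ marginal spark damage through level 3, so k* = 3.
With the farmer holding the right, the railroad must at least compensate total damage at k*: 103 + 218 + 308 = 629.

€629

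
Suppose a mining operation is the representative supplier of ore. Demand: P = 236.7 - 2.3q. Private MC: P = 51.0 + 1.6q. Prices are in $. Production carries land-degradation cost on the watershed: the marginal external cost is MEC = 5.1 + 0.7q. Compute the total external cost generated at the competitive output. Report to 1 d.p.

$1036.4

Market equilibrium (private): 51.0 + 1.6q = 236.7 - 2.3q → q_m = 47.6154.
Total external cost = ∫₀^{q_m} (5.1 + 0.7q) dq = 5.1×47.6154 + ½×0.7×47.6154² = 1036.3678.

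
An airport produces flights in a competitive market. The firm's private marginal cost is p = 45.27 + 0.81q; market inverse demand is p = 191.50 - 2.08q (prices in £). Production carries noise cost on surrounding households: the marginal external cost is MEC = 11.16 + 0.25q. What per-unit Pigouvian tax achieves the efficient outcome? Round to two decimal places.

tax = £21.91 per unit

Social marginal cost = private MC + MEC = 56.43 + 1.06q.
Set SMC = demand: 56.43 + 1.06q = 191.50 - 2.08q → q* = 43.0159.
The Pigouvian tax equals MEC at q*: 11.16 + 0.25×43.0159 = 21.9140.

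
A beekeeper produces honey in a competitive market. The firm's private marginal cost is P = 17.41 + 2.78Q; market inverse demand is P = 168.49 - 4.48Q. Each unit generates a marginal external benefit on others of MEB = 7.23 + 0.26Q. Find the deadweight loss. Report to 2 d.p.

DWL = 11.41

Market equilibrium (private): 17.41 + 2.78Q = 168.49 - 4.48Q → Q_m = 20.8099.
Social marginal cost = private MC − MEB = 10.18 + 2.52Q.
Set SMC = demand: 10.18 + 2.52Q = 168.49 - 4.48Q → Q* = 22.6157.
The welfare-loss triangle has base |Q_m − Q*| and height MEB(Q_m) (the vertical gap between SMC and demand is zero at Q* and MEB at Q_m).
DWL = ½ × 1.8058 × 12.6406 = 11.4132.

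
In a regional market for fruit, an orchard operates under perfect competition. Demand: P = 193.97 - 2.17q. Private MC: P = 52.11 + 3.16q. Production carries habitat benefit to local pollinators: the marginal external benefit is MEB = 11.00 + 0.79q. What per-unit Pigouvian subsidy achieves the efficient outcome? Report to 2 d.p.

Social marginal cost = private MC − MEB = 41.11 + 2.37q.
Set SMC = demand: 41.11 + 2.37q = 193.97 - 2.17q → q* = 33.6696.
The Pigouvian subsidy equals MEB at q*: 11.00 + 0.79×33.6696 = 37.5990.

subsidy = 37.60 per unit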